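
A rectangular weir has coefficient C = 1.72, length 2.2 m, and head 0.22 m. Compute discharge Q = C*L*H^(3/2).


Q = C * L * H^(3/2) = 1.72 * 2.2 * 0.22^1.5 = 1.72 * 2.2 * 0.103189

0.3905 m^3/s


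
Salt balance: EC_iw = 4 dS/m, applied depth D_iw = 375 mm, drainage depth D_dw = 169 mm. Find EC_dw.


EC_dw = EC_iw * D_iw / D_dw
EC_dw = 4 * 375 / 169
EC_dw = 1500 / 169

8.8757 dS/m


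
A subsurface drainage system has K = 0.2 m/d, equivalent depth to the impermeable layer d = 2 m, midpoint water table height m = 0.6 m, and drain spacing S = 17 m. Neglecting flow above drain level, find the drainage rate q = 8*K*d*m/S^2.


q = 8*K*d*m/S^2
q = 8*0.2*2*0.6/17^2
q = 1.9200 / 289

0.0066 m/d


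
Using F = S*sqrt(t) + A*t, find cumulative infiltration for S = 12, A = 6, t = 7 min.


F = S*sqrt(t) + A*t
F = 12*sqrt(7) + 6*7
F = 12*2.645751 + 42

73.7490 mm


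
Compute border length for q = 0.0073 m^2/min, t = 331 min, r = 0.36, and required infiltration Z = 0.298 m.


L = q*t/((1+r)*Z)
L = 0.0073*331/((1+0.36)*0.298)
L = 2.4163/0.40528

5.9621 m


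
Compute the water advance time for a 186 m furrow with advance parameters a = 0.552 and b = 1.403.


t = (L/a)^(1/b)
t = (186/0.552)^(1/1.403)
t = 336.956522^(1/1.403)

63.3212 min


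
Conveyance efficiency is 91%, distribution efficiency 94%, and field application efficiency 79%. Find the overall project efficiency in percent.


Ec = 0.91, Eb = 0.94, Ea = 0.79
E = 0.91 * 0.94 * 0.79 * 100 = 67.5766%

67.5766 %


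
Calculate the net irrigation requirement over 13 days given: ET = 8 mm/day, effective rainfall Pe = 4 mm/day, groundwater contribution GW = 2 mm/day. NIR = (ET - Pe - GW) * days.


Daily deficit = ET - Pe - GW = 8 - 4 - 2 = 2 mm/day
NIR = 2 * 13 = 26 mm

26.0000 mm


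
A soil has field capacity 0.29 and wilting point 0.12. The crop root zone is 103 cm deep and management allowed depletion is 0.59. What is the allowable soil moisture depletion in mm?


SMD = (FC - PWP) * d * MAD * 10
SMD = (0.29 - 0.12) * 103 * 0.59 * 10
SMD = 0.1700 * 103 * 0.59 * 10

103.3090 mm


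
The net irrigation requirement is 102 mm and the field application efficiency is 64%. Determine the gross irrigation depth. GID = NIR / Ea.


Ea = 64% = 0.64
GID = NIR / Ea = 102 / 0.64 = 159.3750 mm

159.3750 mm


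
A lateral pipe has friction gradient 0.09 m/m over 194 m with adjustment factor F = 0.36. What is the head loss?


hf = J * L * F = 0.09 * 194 * 0.36 = 6.2856 m

6.2856 m


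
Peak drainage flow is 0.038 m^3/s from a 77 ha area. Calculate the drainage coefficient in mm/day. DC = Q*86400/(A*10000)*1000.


DC = Q * 86400 / (A * 10000) * 1000
DC = 0.038 * 86400 / (77 * 10000) * 1000
DC = 3283200.0000 / 770000

4.2639 mm/day


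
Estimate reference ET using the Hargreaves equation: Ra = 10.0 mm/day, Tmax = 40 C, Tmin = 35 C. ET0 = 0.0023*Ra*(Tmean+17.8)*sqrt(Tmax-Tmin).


Tmean = (Tmax + Tmin)/2 = (40 + 35)/2 = 37.5
ET0 = 0.0023 * 10.0 * (37.5 + 17.8) * sqrt(40 - 35)
ET0 = 0.0023 * 10.0 * 55.3 * 2.236068

2.8441 mm/day


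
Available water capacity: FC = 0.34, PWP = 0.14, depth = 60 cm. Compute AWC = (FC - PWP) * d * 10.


AWC = (FC - PWP) * d * 10
AWC = (0.34 - 0.14) * 60 * 10
AWC = 0.2000 * 60 * 10

120.0000 mm


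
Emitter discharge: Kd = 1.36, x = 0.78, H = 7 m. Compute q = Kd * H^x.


q = Kd * H^x = 1.36 * 7^0.78 = 1.36 * 4.562223

6.2046 L/h


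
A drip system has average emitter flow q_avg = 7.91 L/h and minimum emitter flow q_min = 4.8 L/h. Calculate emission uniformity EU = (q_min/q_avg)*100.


EU = (q_min/q_avg)*100 = (4.8/7.91)*100 = 60.6827%

60.6827 %


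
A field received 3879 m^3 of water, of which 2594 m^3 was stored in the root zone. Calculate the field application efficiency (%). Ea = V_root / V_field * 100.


Ea = V_root / V_field * 100 = 2594 / 3879 * 100 = 66.8729%

66.8729 %


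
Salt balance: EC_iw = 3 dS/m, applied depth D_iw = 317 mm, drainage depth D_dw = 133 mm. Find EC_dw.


EC_dw = EC_iw * D_iw / D_dw
EC_dw = 3 * 317 / 133
EC_dw = 951 / 133

7.1504 dS/m


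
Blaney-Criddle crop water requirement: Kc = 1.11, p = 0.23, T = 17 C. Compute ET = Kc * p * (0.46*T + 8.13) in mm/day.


ET = Kc * p * (0.46*T + 8.13)
ET = 1.11 * 0.23 * (0.46*17 + 8.13)
ET = 1.11 * 0.23 * 15.9500

4.0720 mm/day


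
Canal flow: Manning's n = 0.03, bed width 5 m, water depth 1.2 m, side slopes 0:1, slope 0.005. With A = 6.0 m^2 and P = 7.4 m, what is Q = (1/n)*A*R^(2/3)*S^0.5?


R = A/P = 6.0/7.4 = 0.810811
Q = (1/0.03) * 6.0 * 0.810811^(2/3) * 0.005^0.5

12.2969 m^3/s


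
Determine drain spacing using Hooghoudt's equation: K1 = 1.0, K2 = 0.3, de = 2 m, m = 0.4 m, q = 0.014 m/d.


S^2 = 8*K2*de*m/q + 4*K1*m^2/q
S^2 = 8*0.3*2*0.4/0.014 + 4*1.0*0.4^2/0.014
S = sqrt(182.8571)

13.5225 m


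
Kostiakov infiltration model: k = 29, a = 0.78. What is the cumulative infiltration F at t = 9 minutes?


F = k * t^a = 29 * 9^0.78
F = 29 * 5.550207

160.9560 mm


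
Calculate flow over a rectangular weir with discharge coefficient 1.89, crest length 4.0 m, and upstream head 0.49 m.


Q = C * L * H^(3/2) = 1.89 * 4.0 * 0.49^1.5 = 1.89 * 4.0 * 0.343000

2.5931 m^3/s


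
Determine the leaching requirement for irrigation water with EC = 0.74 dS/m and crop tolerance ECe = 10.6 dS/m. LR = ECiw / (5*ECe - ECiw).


LR = ECiw / (5*ECe - ECiw)
LR = 0.74 / (5*10.6 - 0.74)
LR = 0.74 / 52.2600

0.0142


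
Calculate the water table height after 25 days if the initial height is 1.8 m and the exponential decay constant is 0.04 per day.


m = m0 * exp(-k*t)
m = 1.8 * exp(-0.04 * 25)
m = 1.8 * exp(-1.0000)

0.6622 m


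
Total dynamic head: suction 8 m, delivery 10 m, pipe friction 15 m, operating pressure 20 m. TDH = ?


TDH = Hs + Hd + hf + Hp = 8 + 10 + 15 + 20 = 53

53 m


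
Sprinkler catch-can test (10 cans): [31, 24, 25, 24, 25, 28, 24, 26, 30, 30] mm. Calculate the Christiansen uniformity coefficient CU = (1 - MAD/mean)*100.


mean = 26.700000 mm
MAD = 2.440000 mm
CU = (1 - 2.440000/26.700000)*100

90.8614 %


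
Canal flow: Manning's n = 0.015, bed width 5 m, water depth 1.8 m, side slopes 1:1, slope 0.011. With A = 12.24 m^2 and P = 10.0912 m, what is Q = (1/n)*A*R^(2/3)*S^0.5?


R = A/P = 12.24/10.0912 = 1.212938
Q = (1/0.015) * 12.24 * 1.212938^(2/3) * 0.011^0.5

97.3372 m^3/s


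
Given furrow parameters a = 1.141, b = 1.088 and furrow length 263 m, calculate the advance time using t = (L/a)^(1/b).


t = (L/a)^(1/b)
t = (263/1.141)^(1/1.088)
t = 230.499562^(1/1.088)

148.4471 min


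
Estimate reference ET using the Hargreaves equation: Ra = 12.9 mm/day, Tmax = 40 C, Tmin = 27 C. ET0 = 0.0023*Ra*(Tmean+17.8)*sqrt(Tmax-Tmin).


Tmean = (Tmax + Tmin)/2 = (40 + 27)/2 = 33.5
ET0 = 0.0023 * 12.9 * (33.5 + 17.8) * sqrt(40 - 27)
ET0 = 0.0023 * 12.9 * 51.3 * 3.605551

5.4879 mm/day


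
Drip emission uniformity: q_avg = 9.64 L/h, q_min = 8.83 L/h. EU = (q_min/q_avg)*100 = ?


EU = (q_min/q_avg)*100 = (8.83/9.64)*100 = 91.5975%

91.5975 %


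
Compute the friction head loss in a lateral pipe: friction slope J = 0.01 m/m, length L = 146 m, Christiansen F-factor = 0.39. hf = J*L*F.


hf = J * L * F = 0.01 * 146 * 0.39 = 0.5694 m

0.5694 m


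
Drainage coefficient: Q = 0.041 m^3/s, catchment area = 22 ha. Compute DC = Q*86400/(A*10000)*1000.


DC = Q * 86400 / (A * 10000) * 1000
DC = 0.041 * 86400 / (22 * 10000) * 1000
DC = 3542400.0000 / 220000

16.1018 mm/day


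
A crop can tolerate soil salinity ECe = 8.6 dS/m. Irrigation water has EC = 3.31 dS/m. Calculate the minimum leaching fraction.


LR = ECiw / (5*ECe - ECiw)
LR = 3.31 / (5*8.6 - 3.31)
LR = 3.31 / 39.6900

0.0834


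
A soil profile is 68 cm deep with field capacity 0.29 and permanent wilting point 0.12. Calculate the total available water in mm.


AWC = (FC - PWP) * d * 10
AWC = (0.29 - 0.12) * 68 * 10
AWC = 0.1700 * 68 * 10

115.6000 mm


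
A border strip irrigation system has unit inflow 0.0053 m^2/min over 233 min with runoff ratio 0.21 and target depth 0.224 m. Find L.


L = q*t/((1+r)*Z)
L = 0.0053*233/((1+0.21)*0.224)
L = 1.2349/0.27104

4.5562 m


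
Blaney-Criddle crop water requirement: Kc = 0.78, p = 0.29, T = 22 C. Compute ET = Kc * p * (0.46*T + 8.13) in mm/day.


ET = Kc * p * (0.46*T + 8.13)
ET = 0.78 * 0.29 * (0.46*22 + 8.13)
ET = 0.78 * 0.29 * 18.2500

4.1281 mm/day


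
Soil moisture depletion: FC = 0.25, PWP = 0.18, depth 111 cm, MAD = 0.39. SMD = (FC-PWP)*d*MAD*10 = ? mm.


SMD = (FC - PWP) * d * MAD * 10
SMD = (0.25 - 0.18) * 111 * 0.39 * 10
SMD = 0.0700 * 111 * 0.39 * 10

30.3030 mm


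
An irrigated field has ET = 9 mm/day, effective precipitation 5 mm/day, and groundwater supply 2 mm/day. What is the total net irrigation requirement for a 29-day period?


Daily deficit = ET - Pe - GW = 9 - 5 - 2 = 2 mm/day
NIR = 2 * 29 = 58 mm

58.0000 mm


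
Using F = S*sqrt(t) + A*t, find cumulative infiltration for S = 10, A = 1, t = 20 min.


F = S*sqrt(t) + A*t
F = 10*sqrt(20) + 1*20
F = 10*4.472136 + 20

64.7214 mm


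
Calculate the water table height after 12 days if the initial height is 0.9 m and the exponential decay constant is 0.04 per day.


m = m0 * exp(-k*t)
m = 0.9 * exp(-0.04 * 12)
m = 0.9 * exp(-0.4800)

0.5569 m


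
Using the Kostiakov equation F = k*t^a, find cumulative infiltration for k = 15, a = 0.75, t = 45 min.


F = k * t^a = 15 * 45^0.75
F = 15 * 17.374383

260.6157 mm


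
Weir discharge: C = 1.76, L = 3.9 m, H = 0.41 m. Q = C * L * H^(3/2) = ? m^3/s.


Q = C * L * H^(3/2) = 1.76 * 3.9 * 0.41^1.5 = 1.76 * 3.9 * 0.262528

1.8020 m^3/s


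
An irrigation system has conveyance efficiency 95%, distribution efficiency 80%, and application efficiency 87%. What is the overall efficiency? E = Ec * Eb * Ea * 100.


Ec = 0.95, Eb = 0.8, Ea = 0.87
E = 0.95 * 0.8 * 0.87 * 100 = 66.1200%

66.1200 %


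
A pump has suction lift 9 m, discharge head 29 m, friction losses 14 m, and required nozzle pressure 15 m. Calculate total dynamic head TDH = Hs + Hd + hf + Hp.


TDH = Hs + Hd + hf + Hp = 9 + 29 + 14 + 15 = 67

67 m


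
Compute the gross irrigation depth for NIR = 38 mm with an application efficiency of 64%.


Ea = 64% = 0.64
GID = NIR / Ea = 38 / 0.64 = 59.3750 mm

59.3750 mm


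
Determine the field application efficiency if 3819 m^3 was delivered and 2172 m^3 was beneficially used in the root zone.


Ea = V_root / V_field * 100 = 2172 / 3819 * 100 = 56.8735%

56.8735 %


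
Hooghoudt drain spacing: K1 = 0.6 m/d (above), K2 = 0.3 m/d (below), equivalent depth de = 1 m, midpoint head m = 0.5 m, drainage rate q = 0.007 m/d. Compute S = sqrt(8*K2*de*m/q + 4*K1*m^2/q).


S^2 = 8*K2*de*m/q + 4*K1*m^2/q
S^2 = 8*0.3*1*0.5/0.007 + 4*0.6*0.5^2/0.007
S = sqrt(257.1429)

16.0357 m


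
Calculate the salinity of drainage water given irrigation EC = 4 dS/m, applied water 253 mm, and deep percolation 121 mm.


EC_dw = EC_iw * D_iw / D_dw
EC_dw = 4 * 253 / 121
EC_dw = 1012 / 121

8.3636 dS/m


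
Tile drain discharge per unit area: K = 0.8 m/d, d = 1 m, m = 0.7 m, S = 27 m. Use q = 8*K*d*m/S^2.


q = 8*K*d*m/S^2
q = 8*0.8*1*0.7/27^2
q = 4.4800 / 729

0.0061 m/d


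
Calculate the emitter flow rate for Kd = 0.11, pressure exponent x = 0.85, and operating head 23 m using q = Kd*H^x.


q = Kd * H^x = 0.11 * 23^0.85 = 0.11 * 14.370394

1.5807 L/h


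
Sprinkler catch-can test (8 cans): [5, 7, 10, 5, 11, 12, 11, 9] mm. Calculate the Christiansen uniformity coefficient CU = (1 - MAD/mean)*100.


mean = 8.750000 mm
MAD = 2.312500 mm
CU = (1 - 2.312500/8.750000)*100

73.5714 %


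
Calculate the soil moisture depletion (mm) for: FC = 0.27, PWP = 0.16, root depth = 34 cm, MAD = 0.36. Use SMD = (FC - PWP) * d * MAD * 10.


SMD = (FC - PWP) * d * MAD * 10
SMD = (0.27 - 0.16) * 34 * 0.36 * 10
SMD = 0.1100 * 34 * 0.36 * 10

13.4640 mm


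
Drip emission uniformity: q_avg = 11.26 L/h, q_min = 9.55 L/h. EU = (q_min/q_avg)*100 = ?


EU = (q_min/q_avg)*100 = (9.55/11.26)*100 = 84.8135%

84.8135 %


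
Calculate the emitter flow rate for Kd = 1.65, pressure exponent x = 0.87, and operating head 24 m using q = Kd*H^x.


q = Kd * H^x = 1.65 * 24^0.87 = 1.65 * 15.877561

26.1980 L/h


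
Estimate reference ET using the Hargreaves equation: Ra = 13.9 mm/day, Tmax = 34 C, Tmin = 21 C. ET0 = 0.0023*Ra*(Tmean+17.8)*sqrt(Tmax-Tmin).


Tmean = (Tmax + Tmin)/2 = (34 + 21)/2 = 27.5
ET0 = 0.0023 * 13.9 * (27.5 + 17.8) * sqrt(34 - 21)
ET0 = 0.0023 * 13.9 * 45.3 * 3.605551

5.2217 mm/day


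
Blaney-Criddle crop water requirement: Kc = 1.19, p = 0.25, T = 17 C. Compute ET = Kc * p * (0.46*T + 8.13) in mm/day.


ET = Kc * p * (0.46*T + 8.13)
ET = 1.19 * 0.25 * (0.46*17 + 8.13)
ET = 1.19 * 0.25 * 15.9500

4.7451 mm/day


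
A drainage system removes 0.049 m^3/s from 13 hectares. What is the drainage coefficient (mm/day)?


DC = Q * 86400 / (A * 10000) * 1000
DC = 0.049 * 86400 / (13 * 10000) * 1000
DC = 4233600.0000 / 130000

32.5662 mm/day


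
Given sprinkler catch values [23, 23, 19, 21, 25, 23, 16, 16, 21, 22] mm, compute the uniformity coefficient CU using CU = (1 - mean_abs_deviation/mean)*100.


mean = 20.900000 mm
MAD = 2.340000 mm
CU = (1 - 2.340000/20.900000)*100

88.8038 %


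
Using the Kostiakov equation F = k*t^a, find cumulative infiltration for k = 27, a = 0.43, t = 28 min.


F = k * t^a = 27 * 28^0.43
F = 27 * 4.190617

113.1467 mm


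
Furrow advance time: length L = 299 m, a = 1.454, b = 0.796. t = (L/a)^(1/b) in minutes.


t = (L/a)^(1/b)
t = (299/1.454)^(1/0.796)
t = 205.639615^(1/0.796)

805.2172 min


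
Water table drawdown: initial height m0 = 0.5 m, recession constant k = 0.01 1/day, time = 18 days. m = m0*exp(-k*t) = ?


m = m0 * exp(-k*t)
m = 0.5 * exp(-0.01 * 18)
m = 0.5 * exp(-0.1800)

0.4176 m


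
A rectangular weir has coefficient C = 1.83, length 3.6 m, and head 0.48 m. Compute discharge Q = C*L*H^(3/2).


Q = C * L * H^(3/2) = 1.83 * 3.6 * 0.48^1.5 = 1.83 * 3.6 * 0.332554

2.1909 m^3/s


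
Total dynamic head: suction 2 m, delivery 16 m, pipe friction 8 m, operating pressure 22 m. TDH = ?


TDH = Hs + Hd + hf + Hp = 2 + 16 + 8 + 22 = 48

48 m


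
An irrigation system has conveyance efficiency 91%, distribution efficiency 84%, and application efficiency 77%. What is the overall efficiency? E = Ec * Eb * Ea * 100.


Ec = 0.91, Eb = 0.84, Ea = 0.77
E = 0.91 * 0.84 * 0.77 * 100 = 58.8588%

58.8588 %


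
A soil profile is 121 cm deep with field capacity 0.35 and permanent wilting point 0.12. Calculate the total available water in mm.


AWC = (FC - PWP) * d * 10
AWC = (0.35 - 0.12) * 121 * 10
AWC = 0.2300 * 121 * 10

278.3000 mm


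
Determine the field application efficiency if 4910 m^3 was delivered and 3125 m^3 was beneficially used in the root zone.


Ea = V_root / V_field * 100 = 3125 / 4910 * 100 = 63.6456%

63.6456 %


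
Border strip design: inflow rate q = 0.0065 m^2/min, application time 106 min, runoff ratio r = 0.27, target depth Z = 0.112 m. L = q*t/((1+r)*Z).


L = q*t/((1+r)*Z)
L = 0.0065*106/((1+0.27)*0.112)
L = 0.689/0.14224

4.8439 m


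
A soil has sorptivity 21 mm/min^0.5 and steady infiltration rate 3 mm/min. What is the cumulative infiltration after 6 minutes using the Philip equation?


F = S*sqrt(t) + A*t
F = 21*sqrt(6) + 3*6
F = 21*2.449490 + 18

69.4393 mm


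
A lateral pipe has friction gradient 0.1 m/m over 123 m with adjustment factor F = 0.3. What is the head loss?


hf = J * L * F = 0.1 * 123 * 0.3 = 3.6900 m

3.6900 m


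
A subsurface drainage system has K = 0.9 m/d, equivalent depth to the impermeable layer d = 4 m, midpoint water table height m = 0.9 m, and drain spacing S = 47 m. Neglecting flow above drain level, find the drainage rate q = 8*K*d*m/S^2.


q = 8*K*d*m/S^2
q = 8*0.9*4*0.9/47^2
q = 25.9200 / 2209

0.0117 m/d


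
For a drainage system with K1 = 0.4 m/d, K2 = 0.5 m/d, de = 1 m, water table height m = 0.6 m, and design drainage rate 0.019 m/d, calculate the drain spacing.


S^2 = 8*K2*de*m/q + 4*K1*m^2/q
S^2 = 8*0.5*1*0.6/0.019 + 4*0.4*0.6^2/0.019
S = sqrt(156.6316)

12.5153 m


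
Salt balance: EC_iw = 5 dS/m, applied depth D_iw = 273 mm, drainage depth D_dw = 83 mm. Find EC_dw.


EC_dw = EC_iw * D_iw / D_dw
EC_dw = 5 * 273 / 83
EC_dw = 1365 / 83

16.4458 dS/m


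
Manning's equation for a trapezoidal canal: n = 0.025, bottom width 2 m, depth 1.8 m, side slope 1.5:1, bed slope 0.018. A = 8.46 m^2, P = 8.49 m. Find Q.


R = A/P = 8.46/8.49 = 0.996466
Q = (1/0.025) * 8.46 * 0.996466^(2/3) * 0.018^0.5

45.2941 m^3/s


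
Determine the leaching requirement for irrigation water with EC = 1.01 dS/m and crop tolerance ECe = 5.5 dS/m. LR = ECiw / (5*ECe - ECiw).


LR = ECiw / (5*ECe - ECiw)
LR = 1.01 / (5*5.5 - 1.01)
LR = 1.01 / 26.4900

0.0381


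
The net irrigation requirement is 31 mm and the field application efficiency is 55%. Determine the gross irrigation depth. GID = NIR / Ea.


Ea = 55% = 0.55
GID = NIR / Ea = 31 / 0.55 = 56.3636 mm

56.3636 mm


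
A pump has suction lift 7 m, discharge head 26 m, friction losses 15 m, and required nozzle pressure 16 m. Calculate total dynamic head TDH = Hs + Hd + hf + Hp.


TDH = Hs + Hd + hf + Hp = 7 + 26 + 15 + 16 = 64

64 m


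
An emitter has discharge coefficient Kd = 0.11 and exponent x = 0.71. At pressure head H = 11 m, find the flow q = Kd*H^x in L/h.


q = Kd * H^x = 0.11 * 11^0.71 = 0.11 * 5.487680

0.6036 L/h


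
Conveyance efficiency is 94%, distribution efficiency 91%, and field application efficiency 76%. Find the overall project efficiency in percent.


Ec = 0.94, Eb = 0.91, Ea = 0.76
E = 0.94 * 0.91 * 0.76 * 100 = 65.0104%

65.0104 %


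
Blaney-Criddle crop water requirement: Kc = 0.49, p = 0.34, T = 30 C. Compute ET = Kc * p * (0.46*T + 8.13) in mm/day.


ET = Kc * p * (0.46*T + 8.13)
ET = 0.49 * 0.34 * (0.46*30 + 8.13)
ET = 0.49 * 0.34 * 21.9300

3.6535 mm/day


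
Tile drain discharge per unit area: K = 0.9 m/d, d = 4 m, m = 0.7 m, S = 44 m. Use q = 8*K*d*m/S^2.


q = 8*K*d*m/S^2
q = 8*0.9*4*0.7/44^2
q = 20.1600 / 1936

0.0104 m/d


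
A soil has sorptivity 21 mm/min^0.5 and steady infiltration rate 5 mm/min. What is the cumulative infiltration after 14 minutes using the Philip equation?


F = S*sqrt(t) + A*t
F = 21*sqrt(14) + 5*14
F = 21*3.741657 + 70

148.5748 mm


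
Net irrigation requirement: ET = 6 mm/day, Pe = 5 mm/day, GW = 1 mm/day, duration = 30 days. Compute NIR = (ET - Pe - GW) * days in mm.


Daily deficit = ET - Pe - GW = 6 - 5 - 1 = 0 mm/day
NIR = 0 * 30 = 0 mm

0 mm


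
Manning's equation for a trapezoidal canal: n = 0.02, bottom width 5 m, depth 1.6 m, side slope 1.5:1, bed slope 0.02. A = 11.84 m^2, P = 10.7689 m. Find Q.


R = A/P = 11.84/10.7689 = 1.099462
Q = (1/0.02) * 11.84 * 1.099462^(2/3) * 0.02^0.5

89.1847 m^3/s


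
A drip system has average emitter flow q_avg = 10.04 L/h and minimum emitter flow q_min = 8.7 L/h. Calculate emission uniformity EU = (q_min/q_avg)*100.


EU = (q_min/q_avg)*100 = (8.7/10.04)*100 = 86.6534%

86.6534 %


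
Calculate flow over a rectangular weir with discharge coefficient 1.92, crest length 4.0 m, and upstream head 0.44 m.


Q = C * L * H^(3/2) = 1.92 * 4.0 * 0.44^1.5 = 1.92 * 4.0 * 0.291863

2.2415 m^3/s


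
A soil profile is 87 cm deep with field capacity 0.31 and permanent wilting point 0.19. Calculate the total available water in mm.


AWC = (FC - PWP) * d * 10
AWC = (0.31 - 0.19) * 87 * 10
AWC = 0.1200 * 87 * 10

104.4000 mm


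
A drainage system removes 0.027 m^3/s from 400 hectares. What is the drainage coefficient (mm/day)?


DC = Q * 86400 / (A * 10000) * 1000
DC = 0.027 * 86400 / (400 * 10000) * 1000
DC = 2332800.0000 / 4000000

0.5832 mm/day


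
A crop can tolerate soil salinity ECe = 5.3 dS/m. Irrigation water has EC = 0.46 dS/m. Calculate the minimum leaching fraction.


LR = ECiw / (5*ECe - ECiw)
LR = 0.46 / (5*5.3 - 0.46)
LR = 0.46 / 26.0400

0.0177


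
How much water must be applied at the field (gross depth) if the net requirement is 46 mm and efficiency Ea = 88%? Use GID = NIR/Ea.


Ea = 88% = 0.88
GID = NIR / Ea = 46 / 0.88 = 52.2727 mm

52.2727 mm


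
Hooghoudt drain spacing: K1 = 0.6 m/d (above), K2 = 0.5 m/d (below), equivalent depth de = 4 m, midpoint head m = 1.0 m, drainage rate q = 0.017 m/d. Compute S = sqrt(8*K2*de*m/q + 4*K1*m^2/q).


S^2 = 8*K2*de*m/q + 4*K1*m^2/q
S^2 = 8*0.5*4*1.0/0.017 + 4*0.6*1.0^2/0.017
S = sqrt(1082.3529)

32.8991 m


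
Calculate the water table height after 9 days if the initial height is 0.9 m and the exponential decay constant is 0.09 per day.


m = m0 * exp(-k*t)
m = 0.9 * exp(-0.09 * 9)
m = 0.9 * exp(-0.8100)

0.4004 m


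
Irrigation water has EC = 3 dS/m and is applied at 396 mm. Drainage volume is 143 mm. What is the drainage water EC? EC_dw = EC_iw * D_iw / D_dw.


EC_dw = EC_iw * D_iw / D_dw
EC_dw = 3 * 396 / 143
EC_dw = 1188 / 143

8.3077 dS/m


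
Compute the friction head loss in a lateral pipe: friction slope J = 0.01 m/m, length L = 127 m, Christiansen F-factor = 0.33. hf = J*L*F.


hf = J * L * F = 0.01 * 127 * 0.33 = 0.4191 m

0.4191 m


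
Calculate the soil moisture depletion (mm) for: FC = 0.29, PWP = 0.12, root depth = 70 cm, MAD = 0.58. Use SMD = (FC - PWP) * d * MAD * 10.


SMD = (FC - PWP) * d * MAD * 10
SMD = (0.29 - 0.12) * 70 * 0.58 * 10
SMD = 0.1700 * 70 * 0.58 * 10

69.0200 mm


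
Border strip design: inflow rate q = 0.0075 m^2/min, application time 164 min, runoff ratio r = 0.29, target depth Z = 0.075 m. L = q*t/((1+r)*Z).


L = q*t/((1+r)*Z)
L = 0.0075*164/((1+0.29)*0.075)
L = 1.23/0.09675

12.7132 m


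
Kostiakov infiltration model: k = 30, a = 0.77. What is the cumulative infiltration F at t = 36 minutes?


F = k * t^a = 30 * 36^0.77
F = 30 * 15.788938

473.6681 mm


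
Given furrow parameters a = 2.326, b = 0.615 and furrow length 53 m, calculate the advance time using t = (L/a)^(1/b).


t = (L/a)^(1/b)
t = (53/2.326)^(1/0.615)
t = 22.785899^(1/0.615)

161.2825 min


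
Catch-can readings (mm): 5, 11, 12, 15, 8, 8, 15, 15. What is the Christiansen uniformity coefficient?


mean = 11.125000 mm
MAD = 3.125000 mm
CU = (1 - 3.125000/11.125000)*100

71.9101 %


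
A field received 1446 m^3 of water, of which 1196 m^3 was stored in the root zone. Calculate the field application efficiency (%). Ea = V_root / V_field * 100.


Ea = V_root / V_field * 100 = 1196 / 1446 * 100 = 82.7109%

82.7109 %


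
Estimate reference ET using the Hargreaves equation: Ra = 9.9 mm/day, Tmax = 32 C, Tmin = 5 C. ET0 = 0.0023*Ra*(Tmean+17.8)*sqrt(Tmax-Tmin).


Tmean = (Tmax + Tmin)/2 = (32 + 5)/2 = 18.5
ET0 = 0.0023 * 9.9 * (18.5 + 17.8) * sqrt(32 - 5)
ET0 = 0.0023 * 9.9 * 36.3 * 5.196152

4.2949 mm/day


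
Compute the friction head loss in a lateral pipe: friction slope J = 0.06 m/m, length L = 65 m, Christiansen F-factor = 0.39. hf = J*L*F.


hf = J * L * F = 0.06 * 65 * 0.39 = 1.5210 m

1.5210 m


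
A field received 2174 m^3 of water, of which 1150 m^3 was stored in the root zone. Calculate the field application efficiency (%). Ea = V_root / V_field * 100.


Ea = V_root / V_field * 100 = 1150 / 2174 * 100 = 52.8979%

52.8979 %


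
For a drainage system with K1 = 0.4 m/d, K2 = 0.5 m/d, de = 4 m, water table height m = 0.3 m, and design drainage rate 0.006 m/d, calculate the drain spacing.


S^2 = 8*K2*de*m/q + 4*K1*m^2/q
S^2 = 8*0.5*4*0.3/0.006 + 4*0.4*0.3^2/0.006
S = sqrt(824.0000)

28.7054 m


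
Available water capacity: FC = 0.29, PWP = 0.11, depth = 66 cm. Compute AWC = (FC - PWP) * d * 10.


AWC = (FC - PWP) * d * 10
AWC = (0.29 - 0.11) * 66 * 10
AWC = 0.1800 * 66 * 10

118.8000 mm


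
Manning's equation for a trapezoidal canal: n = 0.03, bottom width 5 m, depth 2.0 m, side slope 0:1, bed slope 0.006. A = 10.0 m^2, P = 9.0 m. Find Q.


R = A/P = 10.0/9.0 = 1.111111
Q = (1/0.03) * 10.0 * 1.111111^(2/3) * 0.006^0.5

27.6987 m^3/s


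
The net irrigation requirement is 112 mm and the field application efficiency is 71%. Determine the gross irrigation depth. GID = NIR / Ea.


Ea = 71% = 0.71
GID = NIR / Ea = 112 / 0.71 = 157.7465 mm

157.7465 mm


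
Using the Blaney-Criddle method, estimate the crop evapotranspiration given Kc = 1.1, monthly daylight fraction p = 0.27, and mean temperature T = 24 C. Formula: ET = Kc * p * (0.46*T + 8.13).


ET = Kc * p * (0.46*T + 8.13)
ET = 1.1 * 0.27 * (0.46*24 + 8.13)
ET = 1.1 * 0.27 * 19.1700

5.6935 mm/day


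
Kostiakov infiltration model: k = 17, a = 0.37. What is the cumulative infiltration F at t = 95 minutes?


F = k * t^a = 17 * 95^0.37
F = 17 * 5.392097

91.6656 mm


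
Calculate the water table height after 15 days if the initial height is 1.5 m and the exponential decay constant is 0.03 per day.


m = m0 * exp(-k*t)
m = 1.5 * exp(-0.03 * 15)
m = 1.5 * exp(-0.4500)

0.9564 m


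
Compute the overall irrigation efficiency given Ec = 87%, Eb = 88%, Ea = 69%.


Ec = 0.87, Eb = 0.88, Ea = 0.69
E = 0.87 * 0.88 * 0.69 * 100 = 52.8264%

52.8264 %


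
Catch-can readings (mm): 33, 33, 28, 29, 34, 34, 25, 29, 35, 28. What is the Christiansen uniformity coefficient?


mean = 30.800000 mm
MAD = 3.000000 mm
CU = (1 - 3.000000/30.800000)*100

90.2597 %


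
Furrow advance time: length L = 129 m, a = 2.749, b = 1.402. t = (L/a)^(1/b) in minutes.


t = (L/a)^(1/b)
t = (129/2.749)^(1/1.402)
t = 46.926155^(1/1.402)

15.5656 min


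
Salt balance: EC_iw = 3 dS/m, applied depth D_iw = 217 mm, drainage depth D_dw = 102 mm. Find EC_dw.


EC_dw = EC_iw * D_iw / D_dw
EC_dw = 3 * 217 / 102
EC_dw = 651 / 102

6.3824 dS/m


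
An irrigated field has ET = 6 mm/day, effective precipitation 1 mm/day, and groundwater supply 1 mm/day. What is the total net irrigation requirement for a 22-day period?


Daily deficit = ET - Pe - GW = 6 - 1 - 1 = 4 mm/day
NIR = 4 * 22 = 88 mm

88.0000 mm


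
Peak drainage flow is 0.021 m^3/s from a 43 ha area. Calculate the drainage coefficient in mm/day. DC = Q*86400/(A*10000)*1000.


DC = Q * 86400 / (A * 10000) * 1000
DC = 0.021 * 86400 / (43 * 10000) * 1000
DC = 1814400.0000 / 430000

4.2195 mm/day


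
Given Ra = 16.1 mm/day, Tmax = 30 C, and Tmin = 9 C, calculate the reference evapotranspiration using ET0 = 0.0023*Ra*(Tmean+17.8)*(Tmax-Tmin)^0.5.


Tmean = (Tmax + Tmin)/2 = (30 + 9)/2 = 19.5
ET0 = 0.0023 * 16.1 * (19.5 + 17.8) * sqrt(30 - 9)
ET0 = 0.0023 * 16.1 * 37.3 * 4.582576

6.3295 mm/day


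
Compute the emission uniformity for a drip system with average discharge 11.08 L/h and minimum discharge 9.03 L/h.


EU = (q_min/q_avg)*100 = (9.03/11.08)*100 = 81.4982%

81.4982 %


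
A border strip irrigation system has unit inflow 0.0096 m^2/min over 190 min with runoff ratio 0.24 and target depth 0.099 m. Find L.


L = q*t/((1+r)*Z)
L = 0.0096*190/((1+0.24)*0.099)
L = 1.824/0.12276

14.8583 m


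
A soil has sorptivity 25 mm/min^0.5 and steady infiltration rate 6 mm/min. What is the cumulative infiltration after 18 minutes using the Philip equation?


F = S*sqrt(t) + A*t
F = 25*sqrt(18) + 6*18
F = 25*4.242641 + 108

214.0660 mm


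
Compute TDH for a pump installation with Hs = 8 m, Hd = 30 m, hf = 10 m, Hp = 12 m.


TDH = Hs + Hd + hf + Hp = 8 + 30 + 10 + 12 = 60

60 m


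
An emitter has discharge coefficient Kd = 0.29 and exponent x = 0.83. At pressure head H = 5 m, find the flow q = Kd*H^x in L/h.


q = Kd * H^x = 0.29 * 5^0.83 = 0.29 * 3.803164

1.1029 L/h


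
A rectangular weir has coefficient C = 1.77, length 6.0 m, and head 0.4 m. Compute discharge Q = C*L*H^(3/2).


Q = C * L * H^(3/2) = 1.77 * 6.0 * 0.4^1.5 = 1.77 * 6.0 * 0.252982

2.6867 m^3/s


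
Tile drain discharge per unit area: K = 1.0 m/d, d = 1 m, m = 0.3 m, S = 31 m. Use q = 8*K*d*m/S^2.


q = 8*K*d*m/S^2
q = 8*1.0*1*0.3/31^2
q = 2.4000 / 961

0.0025 m/d


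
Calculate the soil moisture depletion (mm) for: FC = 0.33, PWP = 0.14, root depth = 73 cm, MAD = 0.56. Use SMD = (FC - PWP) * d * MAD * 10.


SMD = (FC - PWP) * d * MAD * 10
SMD = (0.33 - 0.14) * 73 * 0.56 * 10
SMD = 0.1900 * 73 * 0.56 * 10

77.6720 mm


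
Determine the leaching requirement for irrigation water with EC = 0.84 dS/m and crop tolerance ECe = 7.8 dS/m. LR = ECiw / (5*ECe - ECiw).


LR = ECiw / (5*ECe - ECiw)
LR = 0.84 / (5*7.8 - 0.84)
LR = 0.84 / 38.1600

0.0220


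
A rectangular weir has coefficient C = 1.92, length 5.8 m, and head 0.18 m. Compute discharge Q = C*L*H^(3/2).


Q = C * L * H^(3/2) = 1.92 * 5.8 * 0.18^1.5 = 1.92 * 5.8 * 0.076368

0.8504 m^3/s


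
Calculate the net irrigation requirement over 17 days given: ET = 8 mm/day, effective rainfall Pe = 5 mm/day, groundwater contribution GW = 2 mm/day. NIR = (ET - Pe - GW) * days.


Daily deficit = ET - Pe - GW = 8 - 5 - 2 = 1 mm/day
NIR = 1 * 17 = 17 mm

17.0000 mm


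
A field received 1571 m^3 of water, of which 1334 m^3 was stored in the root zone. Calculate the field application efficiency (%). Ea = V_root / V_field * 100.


Ea = V_root / V_field * 100 = 1334 / 1571 * 100 = 84.9141%

84.9141 %


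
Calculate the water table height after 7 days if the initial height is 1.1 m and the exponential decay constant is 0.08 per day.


m = m0 * exp(-k*t)
m = 1.1 * exp(-0.08 * 7)
m = 1.1 * exp(-0.5600)

0.6283 m


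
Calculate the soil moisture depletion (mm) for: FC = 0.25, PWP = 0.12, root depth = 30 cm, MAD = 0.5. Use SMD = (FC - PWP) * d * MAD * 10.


SMD = (FC - PWP) * d * MAD * 10
SMD = (0.25 - 0.12) * 30 * 0.5 * 10
SMD = 0.1300 * 30 * 0.5 * 10

19.5000 mm


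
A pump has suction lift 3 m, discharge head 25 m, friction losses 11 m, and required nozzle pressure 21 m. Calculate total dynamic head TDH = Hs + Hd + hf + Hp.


TDH = Hs + Hd + hf + Hp = 3 + 25 + 11 + 21 = 60

60 m


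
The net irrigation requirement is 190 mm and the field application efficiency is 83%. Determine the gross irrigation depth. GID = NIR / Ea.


Ea = 83% = 0.83
GID = NIR / Ea = 190 / 0.83 = 228.9157 mm

228.9157 mm


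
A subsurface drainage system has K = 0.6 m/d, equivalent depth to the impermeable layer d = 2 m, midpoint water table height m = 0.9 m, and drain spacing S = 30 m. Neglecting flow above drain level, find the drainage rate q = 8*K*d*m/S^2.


q = 8*K*d*m/S^2
q = 8*0.6*2*0.9/30^2
q = 8.6400 / 900

0.0096 m/d


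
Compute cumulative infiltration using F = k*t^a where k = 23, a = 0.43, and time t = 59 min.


F = k * t^a = 23 * 59^0.43
F = 23 * 5.773862

132.7988 mm


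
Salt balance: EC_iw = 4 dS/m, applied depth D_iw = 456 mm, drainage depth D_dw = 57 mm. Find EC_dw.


EC_dw = EC_iw * D_iw / D_dw
EC_dw = 4 * 456 / 57
EC_dw = 1824 / 57

32.0000 dS/m


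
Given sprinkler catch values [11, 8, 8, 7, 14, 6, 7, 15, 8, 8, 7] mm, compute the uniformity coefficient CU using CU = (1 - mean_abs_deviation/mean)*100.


mean = 9.000000 mm
MAD = 2.363636 mm
CU = (1 - 2.363636/9.000000)*100

73.7374 %


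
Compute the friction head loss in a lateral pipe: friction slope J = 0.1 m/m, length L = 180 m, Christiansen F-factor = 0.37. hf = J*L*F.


hf = J * L * F = 0.1 * 180 * 0.37 = 6.6600 m

6.6600 m


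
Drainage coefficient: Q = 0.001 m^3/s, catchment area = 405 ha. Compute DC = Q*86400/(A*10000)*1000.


DC = Q * 86400 / (A * 10000) * 1000
DC = 0.001 * 86400 / (405 * 10000) * 1000
DC = 86400.0000 / 4050000

0.0213 mm/day


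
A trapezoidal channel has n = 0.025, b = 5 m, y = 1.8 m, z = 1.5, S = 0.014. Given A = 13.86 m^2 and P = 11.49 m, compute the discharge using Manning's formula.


R = A/P = 13.86/11.49 = 1.206266
Q = (1/0.025) * 13.86 * 1.206266^(2/3) * 0.014^0.5

74.3332 m^3/s


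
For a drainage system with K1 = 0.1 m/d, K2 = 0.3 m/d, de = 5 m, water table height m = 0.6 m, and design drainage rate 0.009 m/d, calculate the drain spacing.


S^2 = 8*K2*de*m/q + 4*K1*m^2/q
S^2 = 8*0.3*5*0.6/0.009 + 4*0.1*0.6^2/0.009
S = sqrt(816.0000)

28.5657 m


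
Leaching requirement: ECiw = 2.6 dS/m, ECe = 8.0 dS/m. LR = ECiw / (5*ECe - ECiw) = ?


LR = ECiw / (5*ECe - ECiw)
LR = 2.6 / (5*8.0 - 2.6)
LR = 2.6 / 37.4000

0.0695


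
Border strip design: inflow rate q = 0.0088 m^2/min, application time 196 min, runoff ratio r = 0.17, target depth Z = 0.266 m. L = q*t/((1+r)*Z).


L = q*t/((1+r)*Z)
L = 0.0088*196/((1+0.17)*0.266)
L = 1.7248/0.31122

5.5421 m


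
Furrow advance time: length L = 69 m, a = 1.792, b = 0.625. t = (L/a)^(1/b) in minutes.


t = (L/a)^(1/b)
t = (69/1.792)^(1/0.625)
t = 38.504464^(1/0.625)

344.2054 min


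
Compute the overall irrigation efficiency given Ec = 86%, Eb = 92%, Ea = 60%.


Ec = 0.86, Eb = 0.92, Ea = 0.6
E = 0.86 * 0.92 * 0.6 * 100 = 47.4720%

47.4720 %


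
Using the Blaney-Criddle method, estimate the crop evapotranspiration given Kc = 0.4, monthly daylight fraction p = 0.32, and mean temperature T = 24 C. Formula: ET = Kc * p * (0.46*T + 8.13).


ET = Kc * p * (0.46*T + 8.13)
ET = 0.4 * 0.32 * (0.46*24 + 8.13)
ET = 0.4 * 0.32 * 19.1700

2.4538 mm/day


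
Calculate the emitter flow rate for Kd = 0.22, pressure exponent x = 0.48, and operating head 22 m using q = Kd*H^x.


q = Kd * H^x = 0.22 * 22^0.48 = 0.22 * 4.409231

0.9700 L/h


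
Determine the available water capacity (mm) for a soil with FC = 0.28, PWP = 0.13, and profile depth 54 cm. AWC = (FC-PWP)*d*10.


AWC = (FC - PWP) * d * 10
AWC = (0.28 - 0.13) * 54 * 10
AWC = 0.1500 * 54 * 10

81.0000 mm


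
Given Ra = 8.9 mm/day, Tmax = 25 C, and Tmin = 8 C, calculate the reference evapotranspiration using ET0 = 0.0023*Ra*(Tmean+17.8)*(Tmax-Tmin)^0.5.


Tmean = (Tmax + Tmin)/2 = (25 + 8)/2 = 16.5
ET0 = 0.0023 * 8.9 * (16.5 + 17.8) * sqrt(25 - 8)
ET0 = 0.0023 * 8.9 * 34.3 * 4.123106

2.8949 mm/day


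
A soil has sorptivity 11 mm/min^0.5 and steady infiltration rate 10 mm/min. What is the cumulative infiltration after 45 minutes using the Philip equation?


F = S*sqrt(t) + A*t
F = 11*sqrt(45) + 10*45
F = 11*6.708204 + 450

523.7902 mm


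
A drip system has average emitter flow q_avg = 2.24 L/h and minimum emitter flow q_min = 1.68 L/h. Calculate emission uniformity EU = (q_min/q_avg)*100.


EU = (q_min/q_avg)*100 = (1.68/2.24)*100 = 75.0000%

75.0000 %


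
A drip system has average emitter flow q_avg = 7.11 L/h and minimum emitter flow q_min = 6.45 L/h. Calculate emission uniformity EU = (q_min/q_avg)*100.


EU = (q_min/q_avg)*100 = (6.45/7.11)*100 = 90.7173%

90.7173 %


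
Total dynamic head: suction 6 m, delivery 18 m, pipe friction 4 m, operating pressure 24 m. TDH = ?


TDH = Hs + Hd + hf + Hp = 6 + 18 + 4 + 24 = 52

52 m


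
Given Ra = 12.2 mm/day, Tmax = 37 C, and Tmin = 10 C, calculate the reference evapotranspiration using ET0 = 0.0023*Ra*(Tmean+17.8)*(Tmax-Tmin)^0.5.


Tmean = (Tmax + Tmin)/2 = (37 + 10)/2 = 23.5
ET0 = 0.0023 * 12.2 * (23.5 + 17.8) * sqrt(37 - 10)
ET0 = 0.0023 * 12.2 * 41.3 * 5.196152

6.0217 mm/day


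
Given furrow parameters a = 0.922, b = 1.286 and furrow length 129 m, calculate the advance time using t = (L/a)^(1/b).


t = (L/a)^(1/b)
t = (129/0.922)^(1/1.286)
t = 139.913232^(1/1.286)

46.6262 min


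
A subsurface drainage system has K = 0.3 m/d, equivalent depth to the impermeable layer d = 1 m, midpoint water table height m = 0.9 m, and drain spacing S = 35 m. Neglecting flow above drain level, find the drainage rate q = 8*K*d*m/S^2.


q = 8*K*d*m/S^2
q = 8*0.3*1*0.9/35^2
q = 2.1600 / 1225

0.0018 m/d


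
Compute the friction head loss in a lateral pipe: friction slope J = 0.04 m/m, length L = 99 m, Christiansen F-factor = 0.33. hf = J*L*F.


hf = J * L * F = 0.04 * 99 * 0.33 = 1.3068 m

1.3068 m


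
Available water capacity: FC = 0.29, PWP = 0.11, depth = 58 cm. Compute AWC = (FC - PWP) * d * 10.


AWC = (FC - PWP) * d * 10
AWC = (0.29 - 0.11) * 58 * 10
AWC = 0.1800 * 58 * 10

104.4000 mm


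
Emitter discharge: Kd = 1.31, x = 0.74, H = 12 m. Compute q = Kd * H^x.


q = Kd * H^x = 1.31 * 12^0.74 = 1.31 * 6.289181

8.2388 L/h


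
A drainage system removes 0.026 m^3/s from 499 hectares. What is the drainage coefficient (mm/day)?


DC = Q * 86400 / (A * 10000) * 1000
DC = 0.026 * 86400 / (499 * 10000) * 1000
DC = 2246400.0000 / 4990000

0.4502 mm/day


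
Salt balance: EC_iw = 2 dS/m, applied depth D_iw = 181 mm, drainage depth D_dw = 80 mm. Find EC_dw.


EC_dw = EC_iw * D_iw / D_dw
EC_dw = 2 * 181 / 80
EC_dw = 362 / 80

4.5250 dS/m


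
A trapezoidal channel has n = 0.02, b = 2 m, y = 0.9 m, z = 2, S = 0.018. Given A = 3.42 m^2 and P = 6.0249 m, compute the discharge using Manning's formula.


R = A/P = 3.42/6.0249 = 0.567644
Q = (1/0.02) * 3.42 * 0.567644^(2/3) * 0.018^0.5

15.7283 m^3/s


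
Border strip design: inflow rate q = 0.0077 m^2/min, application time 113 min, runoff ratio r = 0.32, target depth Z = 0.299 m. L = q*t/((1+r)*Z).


L = q*t/((1+r)*Z)
L = 0.0077*113/((1+0.32)*0.299)
L = 0.8701/0.39468

2.2046 m


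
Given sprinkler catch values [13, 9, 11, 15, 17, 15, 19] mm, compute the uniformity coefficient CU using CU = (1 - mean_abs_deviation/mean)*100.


mean = 14.142857 mm
MAD = 2.693878 mm
CU = (1 - 2.693878/14.142857)*100

80.9524 %


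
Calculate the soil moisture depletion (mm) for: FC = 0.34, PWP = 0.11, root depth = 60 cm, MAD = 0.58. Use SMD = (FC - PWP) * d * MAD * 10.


SMD = (FC - PWP) * d * MAD * 10
SMD = (0.34 - 0.11) * 60 * 0.58 * 10
SMD = 0.2300 * 60 * 0.58 * 10

80.0400 mm


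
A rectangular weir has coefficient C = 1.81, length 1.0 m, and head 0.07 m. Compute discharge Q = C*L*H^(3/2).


Q = C * L * H^(3/2) = 1.81 * 1.0 * 0.07^1.5 = 1.81 * 1.0 * 0.018520

0.0335 m^3/s


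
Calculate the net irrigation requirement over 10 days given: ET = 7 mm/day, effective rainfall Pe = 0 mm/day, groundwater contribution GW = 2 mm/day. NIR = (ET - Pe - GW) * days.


Daily deficit = ET - Pe - GW = 7 - 0 - 2 = 5 mm/day
NIR = 5 * 10 = 50 mm

50.0000 mm


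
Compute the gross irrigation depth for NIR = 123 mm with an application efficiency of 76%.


Ea = 76% = 0.76
GID = NIR / Ea = 123 / 0.76 = 161.8421 mm

161.8421 mm


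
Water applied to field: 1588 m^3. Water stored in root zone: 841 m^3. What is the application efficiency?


Ea = V_root / V_field * 100 = 841 / 1588 * 100 = 52.9597%

52.9597 %


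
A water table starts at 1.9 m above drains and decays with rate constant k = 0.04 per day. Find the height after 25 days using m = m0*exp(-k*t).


m = m0 * exp(-k*t)
m = 1.9 * exp(-0.04 * 25)
m = 1.9 * exp(-1.0000)

0.6990 m


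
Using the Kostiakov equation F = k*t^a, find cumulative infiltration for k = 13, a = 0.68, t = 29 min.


F = k * t^a = 13 * 29^0.68
F = 13 * 9.872579

128.3435 mm


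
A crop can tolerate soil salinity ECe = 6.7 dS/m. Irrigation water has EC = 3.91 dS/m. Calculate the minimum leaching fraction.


LR = ECiw / (5*ECe - ECiw)
LR = 3.91 / (5*6.7 - 3.91)
LR = 3.91 / 29.5900

0.1321


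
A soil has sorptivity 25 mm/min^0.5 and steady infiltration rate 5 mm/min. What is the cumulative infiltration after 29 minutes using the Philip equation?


F = S*sqrt(t) + A*t
F = 25*sqrt(29) + 5*29
F = 25*5.385165 + 145

279.6291 mm


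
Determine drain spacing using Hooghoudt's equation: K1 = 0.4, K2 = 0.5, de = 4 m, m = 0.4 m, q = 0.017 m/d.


S^2 = 8*K2*de*m/q + 4*K1*m^2/q
S^2 = 8*0.5*4*0.4/0.017 + 4*0.4*0.4^2/0.017
S = sqrt(391.5294)

19.7871 m


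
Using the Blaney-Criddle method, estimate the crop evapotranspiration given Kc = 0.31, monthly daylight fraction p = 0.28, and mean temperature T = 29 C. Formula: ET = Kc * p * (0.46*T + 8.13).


ET = Kc * p * (0.46*T + 8.13)
ET = 0.31 * 0.28 * (0.46*29 + 8.13)
ET = 0.31 * 0.28 * 21.4700

1.8636 mm/day
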